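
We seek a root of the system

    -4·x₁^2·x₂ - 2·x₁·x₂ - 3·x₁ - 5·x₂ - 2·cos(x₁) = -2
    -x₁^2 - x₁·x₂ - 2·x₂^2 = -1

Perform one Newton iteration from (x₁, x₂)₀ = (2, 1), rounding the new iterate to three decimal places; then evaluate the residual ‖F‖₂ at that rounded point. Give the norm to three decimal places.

7.955

At (2, 1): F = (-28.16771, -7.000).
Jacobian J = [[-8·x₁·x₂ - 2·x₂ + 2·sin(x₁) - 3, -4·x₁^2 - 2·x₁ - 5], [-2·x₁ - x₂, -x₁ - 4·x₂]].
At the point, J = [[-19.18141, -25.000], [-5.000, -6.000]] (det J = -9.91157).
Solving J·Δ = −F gives Δ = (-0.605, -0.663).
Then the next iterate is (x₁, x₂)₁ = (1.395, 0.337).
Re-evaluating at (1.395, 0.337): F = (-7.78326, -1.64328), so ‖F‖₂ = 7.955.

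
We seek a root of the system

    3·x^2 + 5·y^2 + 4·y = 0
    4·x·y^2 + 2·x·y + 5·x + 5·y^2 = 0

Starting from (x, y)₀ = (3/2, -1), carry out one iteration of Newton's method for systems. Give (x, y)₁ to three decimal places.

At (3/2, -1): F = (7.750, 15.500).
Jacobian J = [[6·x, 10·y + 4], [4·y^2 + 2·y + 5, 8·x·y + 2·x + 10·y]].
At the point, J = [[9.000, -6.000], [7.000, -19.000]] (det J = -129.000).
Solving J·Δ = −F gives Δ = (-0.421, 0.661).
Then the next iterate is (x, y)₁ = (1.079, -0.339).

(1.079, -0.339)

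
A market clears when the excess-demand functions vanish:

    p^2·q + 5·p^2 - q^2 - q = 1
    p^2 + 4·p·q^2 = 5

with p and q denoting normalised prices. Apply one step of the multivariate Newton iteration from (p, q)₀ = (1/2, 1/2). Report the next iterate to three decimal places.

(1.065, 2.060)

At (1/2, 1/2): F = (-0.375, -4.250).
Jacobian J = [[2·p·q + 10·p, p^2 - 2·q - 1], [2·p + 4·q^2, 8·p·q]].
At the point, J = [[5.500, -1.750], [2.000, 2.000]] (det J = 14.500).
Solving J·Δ = −F gives Δ = (0.565, 1.560).
Then the next iterate is (p, q)₁ = (1.065, 2.060).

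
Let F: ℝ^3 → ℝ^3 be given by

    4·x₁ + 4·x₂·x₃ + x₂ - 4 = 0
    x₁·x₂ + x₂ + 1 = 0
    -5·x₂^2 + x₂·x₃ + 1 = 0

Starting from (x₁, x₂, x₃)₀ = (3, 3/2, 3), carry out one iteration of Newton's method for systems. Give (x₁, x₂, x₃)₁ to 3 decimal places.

At (3, 3/2, 3): F = (27.500, 7.000, -5.750).
Jacobian J = [[4, 4·x₃ + 1, 4·x₂], [x₂, x₁ + 1, 0], [0, -10·x₂ + x₃, x₂]].
At the point, J = [[4.000, 13.000, 6.000], [1.500, 4.000, 0.000], [0.000, -12.000, 1.500]] (det J = -113.250).
Solving J·Δ = −F gives Δ = (-2.980, -0.632, -1.226).
Then the next iterate is (x₁, x₂, x₃)₁ = (0.020, 0.868, 1.774).

(0.020, 0.868, 1.774)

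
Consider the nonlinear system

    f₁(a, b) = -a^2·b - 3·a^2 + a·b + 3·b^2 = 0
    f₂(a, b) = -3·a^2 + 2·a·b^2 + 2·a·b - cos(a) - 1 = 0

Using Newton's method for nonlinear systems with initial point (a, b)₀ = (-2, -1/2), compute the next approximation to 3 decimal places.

(-0.906, -0.262)

At (-2, -1/2): F = (-8.250, -11.58385).
Jacobian J = [[-2·a·b - 6·a + b, -a^2 + a + 6·b], [-6·a + 2·b^2 + 2·b + sin(a), 4·a·b + 2·a]].
At the point, J = [[9.500, -9.000], [10.59070, 0.000]] (det J = 95.31632).
Solving J·Δ = −F gives Δ = (1.094, 0.238).
Then the next iterate is (a, b)₁ = (-0.906, -0.262).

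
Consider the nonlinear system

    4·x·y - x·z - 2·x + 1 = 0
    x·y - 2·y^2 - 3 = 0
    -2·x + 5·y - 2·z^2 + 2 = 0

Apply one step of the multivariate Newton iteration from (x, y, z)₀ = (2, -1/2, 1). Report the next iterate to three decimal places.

At (2, -1/2, 1): F = (-9.000, -4.500, -6.500).
Jacobian J = [[4·y - z - 2, 4·x, -x], [y, x - 4·y, 0], [-2, 5, -4·z]].
At the point, J = [[-5.000, 8.000, -2.000], [-0.500, 4.000, 0.000], [-2.000, 5.000, -4.000]] (det J = 53.000).
Solving J·Δ = −F gives Δ = (0.132, 1.142, -0.264).
Then the next iterate is (x, y, z)₁ = (2.132, 0.642, 0.736).

(2.132, 0.642, 0.736)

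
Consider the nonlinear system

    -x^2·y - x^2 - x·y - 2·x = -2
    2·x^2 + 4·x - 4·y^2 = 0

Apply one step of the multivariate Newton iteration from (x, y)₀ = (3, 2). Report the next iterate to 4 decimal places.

(1.6029, 1.4779)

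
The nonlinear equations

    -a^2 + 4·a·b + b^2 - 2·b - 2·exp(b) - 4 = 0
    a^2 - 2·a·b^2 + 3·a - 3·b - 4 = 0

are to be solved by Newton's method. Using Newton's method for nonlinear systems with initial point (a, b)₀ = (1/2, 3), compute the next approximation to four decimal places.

At (1/2, 3): F = (-35.421074, -20.2500).
Jacobian J = [[-2·a + 4·b, 4·a + 2·b - 2·exp(b) - 2], [2·a - 2·b^2 + 3, -4·a·b - 3]].
At the point, J = [[11.0000, -34.171074], [-14.0000, -9.0000]] (det J = -577.395034).
Solving J·Δ = −F gives Δ = (-0.6463, -1.2446).
Then the next iterate is (a, b)₁ = (-0.1463, 1.7554).

(-0.1463, 1.7554)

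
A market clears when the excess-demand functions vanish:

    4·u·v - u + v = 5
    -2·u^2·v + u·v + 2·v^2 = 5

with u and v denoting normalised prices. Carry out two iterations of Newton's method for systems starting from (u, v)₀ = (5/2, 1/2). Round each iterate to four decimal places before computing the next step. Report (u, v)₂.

At (5/2, 1/2): F = (-2.0000, -9.5000).
Jacobian J = [[4·v - 1, 4·u + 1], [-4·u·v + v, -2·u^2 + u + 4·v]].
At the point, J = [[1.0000, 11.0000], [-4.5000, -8.0000]] (det J = 41.5000).
Solving J·Δ = −F gives Δ = (-2.9036, 0.4458).
Then the next iterate is (u, v)₁ = (-0.4036, 0.9458).
Round to (-0.4036, 0.9458) and repeat: F = (-5.177500, -3.900778), J = [[2.7832, -0.6144], [2.472700, 3.053814]].
Δ = (1.8174, -0.1942), so (u, v)₂ = (1.4138, 0.7516).

(1.4138, 0.7516)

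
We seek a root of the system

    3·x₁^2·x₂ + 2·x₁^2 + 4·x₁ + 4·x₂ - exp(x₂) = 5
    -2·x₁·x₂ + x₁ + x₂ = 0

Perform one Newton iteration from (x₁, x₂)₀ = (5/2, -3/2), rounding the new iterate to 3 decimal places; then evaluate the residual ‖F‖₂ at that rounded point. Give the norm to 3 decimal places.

10.637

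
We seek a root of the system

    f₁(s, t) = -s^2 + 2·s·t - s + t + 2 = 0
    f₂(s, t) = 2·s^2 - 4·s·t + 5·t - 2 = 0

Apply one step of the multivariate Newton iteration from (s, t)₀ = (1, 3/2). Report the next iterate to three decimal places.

At (1, 3/2): F = (4.500, 1.500).
Jacobian J = [[-2·s + 2·t - 1, 2·s + 1], [4·s - 4·t, -4·s + 5]].
At the point, J = [[0.000, 3.000], [-2.000, 1.000]] (det J = 6.000).
Solving J·Δ = −F gives Δ = (0.000, -1.500).
Then the next iterate is (s, t)₁ = (1.000, 0.000).

(1.000, 0.000)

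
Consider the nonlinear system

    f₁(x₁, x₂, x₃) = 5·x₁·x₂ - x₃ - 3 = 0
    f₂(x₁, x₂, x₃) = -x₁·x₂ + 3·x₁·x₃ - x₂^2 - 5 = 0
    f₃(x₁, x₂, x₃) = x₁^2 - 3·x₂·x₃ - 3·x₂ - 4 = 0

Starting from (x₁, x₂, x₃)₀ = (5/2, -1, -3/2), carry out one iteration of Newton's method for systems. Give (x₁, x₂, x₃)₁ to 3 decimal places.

(1.264, -0.259, -0.061)

At (5/2, -1, -3/2): F = (-14.000, -14.750, 0.750).
Jacobian J = [[5·x₂, 5·x₁, -1], [-x₂ + 3·x₃, -x₁ - 2·x₂, 3·x₁], [2·x₁, -3·x₃ - 3, -3·x₂]].
At the point, J = [[-5.000, 12.500, -1.000], [-3.500, -0.500, 7.500], [5.000, 1.500, 3.000]] (det J = 666.500).
Solving J·Δ = −F gives Δ = (-1.236, 0.741, 1.439).
Then the next iterate is (x₁, x₂, x₃)₁ = (1.264, -0.259, -0.061).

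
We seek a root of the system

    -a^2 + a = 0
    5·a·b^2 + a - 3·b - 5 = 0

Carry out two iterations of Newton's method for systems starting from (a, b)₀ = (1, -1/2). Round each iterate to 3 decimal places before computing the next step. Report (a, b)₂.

At (1, -1/2): F = (0.000, -1.250).
Jacobian J = [[-2·a + 1, 0], [5·b^2 + 1, 10·a·b - 3]].
At the point, J = [[-1.000, 0.000], [2.250, -8.000]] (det J = 8.000).
Solving J·Δ = −F gives Δ = (0.000, -0.156).
Then the next iterate is (a, b)₁ = (1.000, -0.656).
Round to (1.000, -0.656) and repeat: F = (0.000, 0.11968), J = [[-1.000, 0.000], [3.15168, -9.560]].
Δ = (0.000, 0.013), so (a, b)₂ = (1.000, -0.643).

(1.000, -0.643)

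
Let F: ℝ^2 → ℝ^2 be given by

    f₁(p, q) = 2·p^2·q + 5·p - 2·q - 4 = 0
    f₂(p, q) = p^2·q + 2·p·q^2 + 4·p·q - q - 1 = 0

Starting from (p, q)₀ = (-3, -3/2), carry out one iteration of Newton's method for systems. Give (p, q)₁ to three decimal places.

At (-3, -3/2): F = (-43.000, -8.500).
Jacobian J = [[4·p·q + 5, 2·p^2 - 2], [2·p·q + 2·q^2 + 4·q, p^2 + 4·p·q + 4·p - 1]].
At the point, J = [[23.000, 16.000], [7.500, 14.000]] (det J = 202.000).
Solving J·Δ = −F gives Δ = (2.307, -0.629).
Then the next iterate is (p, q)₁ = (-0.693, -2.129).

(-0.693, -2.129)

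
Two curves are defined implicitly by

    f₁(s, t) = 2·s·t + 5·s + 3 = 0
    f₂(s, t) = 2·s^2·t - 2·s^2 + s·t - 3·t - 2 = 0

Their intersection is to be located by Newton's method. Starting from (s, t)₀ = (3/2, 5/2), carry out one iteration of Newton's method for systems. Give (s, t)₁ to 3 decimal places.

(12.833, -41.278)

At (3/2, 5/2): F = (18.000, 1.000).
Jacobian J = [[2·t + 5, 2·s], [4·s·t - 4·s + t, 2·s^2 + s - 3]].
At the point, J = [[10.000, 3.000], [11.500, 3.000]] (det J = -4.500).
Solving J·Δ = −F gives Δ = (11.333, -43.778).
Then the next iterate is (s, t)₁ = (12.833, -41.278).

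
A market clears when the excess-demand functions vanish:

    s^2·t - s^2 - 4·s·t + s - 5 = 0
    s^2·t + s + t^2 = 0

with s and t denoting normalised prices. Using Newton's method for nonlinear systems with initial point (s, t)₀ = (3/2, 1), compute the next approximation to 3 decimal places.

At (3/2, 1): F = (-9.500, 4.750).
Jacobian J = [[2·s·t - 2·s - 4·t + 1, s^2 - 4·s], [2·s·t + 1, s^2 + 2·t]].
At the point, J = [[-3.000, -3.750], [4.000, 4.250]] (det J = 2.250).
Solving J·Δ = −F gives Δ = (10.028, -10.556).
Then the next iterate is (s, t)₁ = (11.528, -9.556).

(11.528, -9.556)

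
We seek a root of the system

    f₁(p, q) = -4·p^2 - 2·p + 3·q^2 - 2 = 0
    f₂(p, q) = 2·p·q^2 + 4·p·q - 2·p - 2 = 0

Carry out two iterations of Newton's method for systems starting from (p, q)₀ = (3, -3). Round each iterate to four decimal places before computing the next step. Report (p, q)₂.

At (3, -3): F = (-17.0000, 10.0000).
Jacobian J = [[-8·p - 2, 6·q], [2·q^2 + 4·q - 2, 4·p·q + 4·p]].
At the point, J = [[-26.0000, -18.0000], [4.0000, -24.0000]] (det J = 696.0000).
Solving J·Δ = −F gives Δ = (-0.8448, 0.2759).
Then the next iterate is (p, q)₁ = (2.1552, -2.7241).
Round to (2.1552, -2.7241) and repeat: F = (-2.627786, 2.191954), J = [[-19.2416, -16.3446], [1.945042, -14.863121]].
Δ = (-0.2356, 0.1166), so (p, q)₂ = (1.9196, -2.6075).

(1.9196, -2.6075)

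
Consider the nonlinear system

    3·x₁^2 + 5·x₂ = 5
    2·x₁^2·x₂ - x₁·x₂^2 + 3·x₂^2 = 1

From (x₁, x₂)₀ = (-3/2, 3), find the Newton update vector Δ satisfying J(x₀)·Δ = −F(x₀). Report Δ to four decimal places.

(1.7685, -0.1667)

At (-3/2, 3): F = (16.7500, 53.0000).
Jacobian J = [[6·x₁, 5], [4·x₁·x₂ - x₂^2, 2·x₁^2 - 2·x₁·x₂ + 6·x₂]].
At the point, J = [[-9.0000, 5.0000], [-27.0000, 31.5000]] (det J = -148.5000).
Solving J·Δ = −F gives Δ = (1.7685, -0.1667).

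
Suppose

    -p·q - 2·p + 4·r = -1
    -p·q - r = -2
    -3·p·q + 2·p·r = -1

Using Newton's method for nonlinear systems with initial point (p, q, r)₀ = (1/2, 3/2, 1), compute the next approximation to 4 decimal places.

(1.4444, -0.3889, 0.7778)

At (1/2, 3/2, 1): F = (3.2500, 0.2500, -0.2500).
Jacobian J = [[-q - 2, -p, 4], [-q, -p, -1], [-3·q + 2·r, -3·p, 2·p]].
At the point, J = [[-3.5000, -0.5000, 4.0000], [-1.5000, -0.5000, -1.0000], [-2.5000, -1.5000, 1.0000]] (det J = 9.0000).
Solving J·Δ = −F gives Δ = (0.9444, -1.8889, -0.2222).
Then the next iterate is (p, q, r)₁ = (1.4444, -0.3889, 0.7778).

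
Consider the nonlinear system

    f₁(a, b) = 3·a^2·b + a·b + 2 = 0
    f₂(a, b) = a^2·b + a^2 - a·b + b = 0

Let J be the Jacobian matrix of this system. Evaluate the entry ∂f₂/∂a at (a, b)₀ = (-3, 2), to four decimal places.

-20.0000

∂f₂/∂a = 2·a·b + 2·a - b.
At (-3, 2) this is -20.0000.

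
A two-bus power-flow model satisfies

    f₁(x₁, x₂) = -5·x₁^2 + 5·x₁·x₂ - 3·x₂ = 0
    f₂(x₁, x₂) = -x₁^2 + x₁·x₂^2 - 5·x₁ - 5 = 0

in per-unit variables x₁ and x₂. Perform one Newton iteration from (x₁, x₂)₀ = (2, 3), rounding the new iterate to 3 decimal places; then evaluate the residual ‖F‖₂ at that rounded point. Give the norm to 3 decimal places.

0.381

At (2, 3): F = (1.000, -1.000).
Jacobian J = [[-10·x₁ + 5·x₂, 5·x₁ - 3], [-2·x₁ + x₂^2 - 5, 2·x₁·x₂]].
At the point, J = [[-5.000, 7.000], [0.000, 12.000]] (det J = -60.000).
Solving J·Δ = −F gives Δ = (0.317, 0.083).
Then the next iterate is (x₁, x₂)₁ = (2.317, 3.083).
Re-evaluating at (2.317, 3.083): F = (-0.37489, 0.06934), so ‖F‖₂ = 0.381.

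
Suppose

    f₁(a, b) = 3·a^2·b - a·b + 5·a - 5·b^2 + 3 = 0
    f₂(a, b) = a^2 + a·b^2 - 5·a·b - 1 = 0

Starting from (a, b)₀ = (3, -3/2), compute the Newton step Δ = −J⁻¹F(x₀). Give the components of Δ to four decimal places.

At (3, -3/2): F = (-29.2500, 37.2500).
Jacobian J = [[6·a·b - b + 5, 3·a^2 - a - 10·b], [2·a + b^2 - 5·b, 2·a·b - 5·a]].
At the point, J = [[-20.5000, 39.0000], [15.7500, -24.0000]] (det J = -122.2500).
Solving J·Δ = −F gives Δ = (-6.1411, -2.4780).

(-6.1411, -2.4780)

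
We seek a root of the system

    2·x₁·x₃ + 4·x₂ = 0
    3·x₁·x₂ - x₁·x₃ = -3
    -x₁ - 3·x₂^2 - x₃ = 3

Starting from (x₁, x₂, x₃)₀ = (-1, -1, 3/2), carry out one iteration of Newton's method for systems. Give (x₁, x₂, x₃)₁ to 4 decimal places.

At (-1, -1, 3/2): F = (-7.0000, 7.5000, -6.5000).
Jacobian J = [[2·x₃, 4, 2·x₁], [3·x₂ - x₃, 3·x₁, -x₁], [-1, -6·x₂, -1]].
At the point, J = [[3.0000, 4.0000, -2.0000], [-4.5000, -3.0000, 1.0000], [-1.0000, 6.0000, -1.0000]] (det J = 29.0000).
Solving J·Δ = −F gives Δ = (0.8966, 1.3103, 0.4655).
Then the next iterate is (x₁, x₂, x₃)₁ = (-0.1034, 0.3103, 1.9655).

(-0.1034, 0.3103, 1.9655)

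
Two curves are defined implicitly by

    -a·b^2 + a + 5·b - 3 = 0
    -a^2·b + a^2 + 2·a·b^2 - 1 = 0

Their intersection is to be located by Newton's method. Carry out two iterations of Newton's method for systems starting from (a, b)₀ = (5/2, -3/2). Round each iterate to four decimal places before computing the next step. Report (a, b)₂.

(1.9243, 0.0828)

At (5/2, -3/2): F = (-13.6250, 25.8750).
Jacobian J = [[-b^2 + 1, -2·a·b + 5], [-2·a·b + 2·a + 2·b^2, -a^2 + 4·a·b]].
At the point, J = [[-1.2500, 12.5000], [17.0000, -21.2500]] (det J = -185.9375).
Solving J·Δ = −F gives Δ = (-0.1824, 1.0718).
Then the next iterate is (a, b)₁ = (2.3176, -0.4282).
Round to (2.3176, -0.4282) and repeat: F = (-3.248344, 7.521136), J = [[0.816645, 6.984793], [6.986703, -9.340855]].
Δ = (-0.3933, 0.5110), so (a, b)₂ = (1.9243, 0.0828).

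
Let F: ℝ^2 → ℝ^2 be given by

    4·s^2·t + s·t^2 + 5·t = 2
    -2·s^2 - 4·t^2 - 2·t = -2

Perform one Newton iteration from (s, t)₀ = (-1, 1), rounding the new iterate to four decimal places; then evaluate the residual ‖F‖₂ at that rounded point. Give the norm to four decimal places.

At (-1, 1): F = (6.0000, -6.0000).
Jacobian J = [[8·s·t + t^2, 4·s^2 + 2·s·t + 5], [-4·s, -8·t - 2]].
At the point, J = [[-7.0000, 7.0000], [4.0000, -10.0000]] (det J = 42.0000).
Solving J·Δ = −F gives Δ = (0.4286, -0.4286).
Then the next iterate is (s, t)₁ = (-0.5714, 0.5714).
Re-evaluating at (-0.5714, 0.5714): F = (1.416683, -1.101788), so ‖F‖₂ = 1.7947.

1.7947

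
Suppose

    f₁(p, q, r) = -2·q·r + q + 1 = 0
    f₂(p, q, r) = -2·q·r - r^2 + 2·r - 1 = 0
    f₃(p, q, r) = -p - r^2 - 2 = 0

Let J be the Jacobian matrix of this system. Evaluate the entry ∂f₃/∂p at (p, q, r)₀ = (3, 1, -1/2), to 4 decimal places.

∂f₃/∂p = -1.
At (3, 1, -1/2) this is -1.0000.

-1.0000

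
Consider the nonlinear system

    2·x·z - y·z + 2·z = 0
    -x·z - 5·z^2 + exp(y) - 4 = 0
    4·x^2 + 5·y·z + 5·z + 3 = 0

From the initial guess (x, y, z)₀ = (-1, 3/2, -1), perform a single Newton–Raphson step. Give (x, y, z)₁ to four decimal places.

(-0.7380, 1.3392, -0.4566)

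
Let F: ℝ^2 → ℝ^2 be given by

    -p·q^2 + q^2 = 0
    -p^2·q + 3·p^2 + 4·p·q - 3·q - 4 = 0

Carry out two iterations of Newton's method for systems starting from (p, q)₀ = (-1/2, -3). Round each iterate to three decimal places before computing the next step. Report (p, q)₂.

At (-1/2, -3): F = (13.500, 12.500).
Jacobian J = [[-q^2, -2·p·q + 2·q], [-2·p·q + 6·p + 4·q, -p^2 + 4·p - 3]].
At the point, J = [[-9.000, -9.000], [-18.000, -5.250]] (det J = -114.750).
Solving J·Δ = −F gives Δ = (0.363, 1.137).
Then the next iterate is (p, q)₁ = (-0.137, -1.863).
Round to (-0.137, -1.863) and repeat: F = (3.94626, 2.70120), J = [[-3.47077, -4.23646], [-8.78446, -3.56677]].
Δ = (-0.106, 1.018), so (p, q)₂ = (-0.243, -0.845).

(-0.243, -0.845)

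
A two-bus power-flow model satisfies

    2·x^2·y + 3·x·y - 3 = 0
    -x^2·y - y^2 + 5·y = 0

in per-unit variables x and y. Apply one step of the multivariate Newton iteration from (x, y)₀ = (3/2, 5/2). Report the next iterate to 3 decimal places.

(4.433, -7.000)

At (3/2, 5/2): F = (19.500, 0.625).
Jacobian J = [[4·x·y + 3·y, 2·x^2 + 3·x], [-2·x·y, -x^2 - 2·y + 5]].
At the point, J = [[22.500, 9.000], [-7.500, -2.250]] (det J = 16.875).
Solving J·Δ = −F gives Δ = (2.933, -9.500).
Then the next iterate is (x, y)₁ = (4.433, -7.000).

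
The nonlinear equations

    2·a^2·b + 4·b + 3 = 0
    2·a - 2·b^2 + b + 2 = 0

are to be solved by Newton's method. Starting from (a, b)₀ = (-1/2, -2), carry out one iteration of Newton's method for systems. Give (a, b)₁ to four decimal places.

(0.0000, -1.1111)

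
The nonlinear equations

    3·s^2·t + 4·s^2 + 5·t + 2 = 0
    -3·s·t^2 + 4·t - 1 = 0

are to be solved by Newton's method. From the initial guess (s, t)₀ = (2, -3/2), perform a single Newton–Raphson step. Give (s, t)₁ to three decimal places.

At (2, -3/2): F = (-7.500, -20.500).
Jacobian J = [[6·s·t + 8·s, 3·s^2 + 5], [-3·t^2, -6·s·t + 4]].
At the point, J = [[-2.000, 17.000], [-6.750, 22.000]] (det J = 70.750).
Solving J·Δ = −F gives Δ = (-2.594, 0.136).
Then the next iterate is (s, t)₁ = (-0.594, -1.364).

(-0.594, -1.364)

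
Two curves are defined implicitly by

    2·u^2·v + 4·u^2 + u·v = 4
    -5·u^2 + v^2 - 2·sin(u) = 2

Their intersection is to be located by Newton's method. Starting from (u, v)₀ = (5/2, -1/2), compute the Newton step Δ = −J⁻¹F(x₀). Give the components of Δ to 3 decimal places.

At (5/2, -1/2): F = (13.500, -34.19694).
Jacobian J = [[4·u·v + 8·u + v, 2·u^2 + u], [-10·u - 2·cos(u), 2·v]].
At the point, J = [[14.500, 15.000], [-23.39771, -1.000]] (det J = 336.46569).
Solving J·Δ = −F gives Δ = (-1.484, 0.535).

(-1.484, 0.535)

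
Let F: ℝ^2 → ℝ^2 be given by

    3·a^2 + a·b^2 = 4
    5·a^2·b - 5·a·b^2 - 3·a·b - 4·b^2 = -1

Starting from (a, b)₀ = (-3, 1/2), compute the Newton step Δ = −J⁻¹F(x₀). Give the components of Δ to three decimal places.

At (-3, 1/2): F = (22.250, 30.750).
Jacobian J = [[6·a + b^2, 2·a·b], [10·a·b - 5·b^2 - 3·b, 5·a^2 - 10·a·b - 3·a - 8·b]].
At the point, J = [[-17.750, -3.000], [-17.750, 65.000]] (det J = -1207.000).
Solving J·Δ = −F gives Δ = (1.275, -0.125).

(1.275, -0.125)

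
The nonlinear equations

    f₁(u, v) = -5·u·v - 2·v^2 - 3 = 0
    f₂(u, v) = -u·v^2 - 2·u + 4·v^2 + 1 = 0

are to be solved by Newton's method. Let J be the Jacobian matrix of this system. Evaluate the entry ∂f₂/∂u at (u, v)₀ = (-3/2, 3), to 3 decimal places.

-11.000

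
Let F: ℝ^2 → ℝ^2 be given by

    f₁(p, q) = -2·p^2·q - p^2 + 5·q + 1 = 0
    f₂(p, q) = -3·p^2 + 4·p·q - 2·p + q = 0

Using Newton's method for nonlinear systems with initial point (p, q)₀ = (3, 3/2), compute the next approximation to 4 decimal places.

At (3, 3/2): F = (-27.5000, -13.5000).
Jacobian J = [[-4·p·q - 2·p, -2·p^2 + 5], [-6·p + 4·q - 2, 4·p + 1]].
At the point, J = [[-24.0000, -13.0000], [-14.0000, 13.0000]] (det J = -494.0000).
Solving J·Δ = −F gives Δ = (-1.0789, -0.1235).
Then the next iterate is (p, q)₁ = (1.9211, 1.3765).

(1.9211, 1.3765)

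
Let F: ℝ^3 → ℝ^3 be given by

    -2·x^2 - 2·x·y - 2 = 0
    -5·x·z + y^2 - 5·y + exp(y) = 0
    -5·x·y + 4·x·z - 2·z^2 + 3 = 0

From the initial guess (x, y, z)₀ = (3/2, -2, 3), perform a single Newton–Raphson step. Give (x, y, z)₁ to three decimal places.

(0.778, -1.685, 2.957)

At (3/2, -2, 3): F = (-0.500, -8.36466, 18.000).
Jacobian J = [[-4·x - 2·y, -2·x, 0], [-5·z, 2·y + exp(y) - 5, -5·x], [-5·y + 4·z, -5·x, 4·x - 4·z]].
At the point, J = [[-2.000, -3.000, 0.000], [-15.000, -8.86466, -7.500], [22.000, -7.500, -6.000]] (det J = 771.12402).
Solving J·Δ = −F gives Δ = (-0.722, 0.315, -0.043).
Then the next iterate is (x, y, z)₁ = (0.778, -1.685, 2.957).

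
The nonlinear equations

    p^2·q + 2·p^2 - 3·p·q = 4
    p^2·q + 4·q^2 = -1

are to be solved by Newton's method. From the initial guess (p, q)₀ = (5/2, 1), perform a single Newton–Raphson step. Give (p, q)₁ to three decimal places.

(1.838, 0.443)

At (5/2, 1): F = (7.250, 11.250).
Jacobian J = [[2·p·q + 4·p - 3·q, p^2 - 3·p], [2·p·q, p^2 + 8·q]].
At the point, J = [[12.000, -1.250], [5.000, 14.250]] (det J = 177.250).
Solving J·Δ = −F gives Δ = (-0.662, -0.557).
Then the next iterate is (p, q)₁ = (1.838, 0.443).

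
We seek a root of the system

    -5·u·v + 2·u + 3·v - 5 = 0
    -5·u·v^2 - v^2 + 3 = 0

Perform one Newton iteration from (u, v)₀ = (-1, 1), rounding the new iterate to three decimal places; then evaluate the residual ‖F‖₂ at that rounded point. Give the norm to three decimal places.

43.658

At (-1, 1): F = (1.000, 7.000).
Jacobian J = [[-5·v + 2, -5·u + 3], [-5·v^2, -10·u·v - 2·v]].
At the point, J = [[-3.000, 8.000], [-5.000, 8.000]] (det J = 16.000).
Solving J·Δ = −F gives Δ = (3.000, 1.000).
Then the next iterate is (u, v)₁ = (2.000, 2.000).
Re-evaluating at (2.000, 2.000): F = (-15.000, -41.000), so ‖F‖₂ = 43.658.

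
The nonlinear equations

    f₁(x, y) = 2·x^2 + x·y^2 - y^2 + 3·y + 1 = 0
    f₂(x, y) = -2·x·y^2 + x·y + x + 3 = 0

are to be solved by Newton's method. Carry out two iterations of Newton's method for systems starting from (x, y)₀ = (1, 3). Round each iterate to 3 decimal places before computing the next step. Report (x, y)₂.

(0.170, 3.841)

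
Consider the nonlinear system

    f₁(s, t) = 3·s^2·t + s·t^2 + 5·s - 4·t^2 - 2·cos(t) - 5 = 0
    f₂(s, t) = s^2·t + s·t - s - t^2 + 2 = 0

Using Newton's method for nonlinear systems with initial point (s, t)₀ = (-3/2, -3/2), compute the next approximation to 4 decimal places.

(2.3082, -3.5644)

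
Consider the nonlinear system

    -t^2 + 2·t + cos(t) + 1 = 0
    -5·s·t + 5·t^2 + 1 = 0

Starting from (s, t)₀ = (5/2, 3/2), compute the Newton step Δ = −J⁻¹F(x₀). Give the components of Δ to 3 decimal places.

(-0.563, 0.912)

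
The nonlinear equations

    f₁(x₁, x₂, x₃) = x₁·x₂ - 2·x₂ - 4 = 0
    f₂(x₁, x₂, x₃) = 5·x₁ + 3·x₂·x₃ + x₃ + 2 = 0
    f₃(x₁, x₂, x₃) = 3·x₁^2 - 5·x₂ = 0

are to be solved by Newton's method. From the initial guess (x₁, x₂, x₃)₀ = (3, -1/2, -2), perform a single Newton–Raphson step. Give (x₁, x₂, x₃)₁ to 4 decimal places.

At (3, -1/2, -2): F = (-4.5000, 18.0000, 29.5000).
Jacobian J = [[x₂, x₁ - 2, 0], [5, 3·x₃, 3·x₂ + 1], [6·x₁, -5, 0]].
At the point, J = [[-0.5000, 1.0000, 0.0000], [5.0000, -6.0000, -0.5000], [18.0000, -5.0000, 0.0000]] (det J = -7.7500).
Solving J·Δ = −F gives Δ = (-0.4516, 4.2742, -19.8065).
Then the next iterate is (x₁, x₂, x₃)₁ = (2.5484, 3.7742, -21.8065).

(2.5484, 3.7742, -21.8065)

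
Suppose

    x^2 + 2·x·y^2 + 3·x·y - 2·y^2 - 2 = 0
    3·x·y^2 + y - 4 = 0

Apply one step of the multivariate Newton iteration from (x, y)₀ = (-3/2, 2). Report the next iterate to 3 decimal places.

At (-3/2, 2): F = (-28.750, -20.000).
Jacobian J = [[2·x + 2·y^2 + 3·y, 4·x·y + 3·x - 4·y], [3·y^2, 6·x·y + 1]].
At the point, J = [[11.000, -24.500], [12.000, -17.000]] (det J = 107.000).
Solving J·Δ = −F gives Δ = (0.012, -1.168).
Then the next iterate is (x, y)₁ = (-1.488, 0.832).

(-1.488, 0.832)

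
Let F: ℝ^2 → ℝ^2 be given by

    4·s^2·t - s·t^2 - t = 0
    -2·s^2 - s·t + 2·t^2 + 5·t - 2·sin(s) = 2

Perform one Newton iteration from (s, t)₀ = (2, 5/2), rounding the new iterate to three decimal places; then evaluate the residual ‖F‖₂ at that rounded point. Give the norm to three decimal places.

At (2, 5/2): F = (25.000, 8.18141).
Jacobian J = [[8·s·t - t^2, 4·s^2 - 2·s·t - 1], [-4·s - t - 2·cos(s), -s + 4·t + 5]].
At the point, J = [[33.750, 5.000], [-9.66771, 13.000]] (det J = 487.08853).
Solving J·Δ = −F gives Δ = (-0.583, -1.063).
Then the next iterate is (s, t)₁ = (1.417, 1.437).
Re-evaluating at (1.417, 1.437): F = (7.17828, 1.28654), so ‖F‖₂ = 7.293.

7.293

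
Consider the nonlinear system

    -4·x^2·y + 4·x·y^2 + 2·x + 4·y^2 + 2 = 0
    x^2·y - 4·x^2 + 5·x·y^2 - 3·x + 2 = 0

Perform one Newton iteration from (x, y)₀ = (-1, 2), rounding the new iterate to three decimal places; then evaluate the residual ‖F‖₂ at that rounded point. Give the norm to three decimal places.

4.923

At (-1, 2): F = (-8.000, -17.000).
Jacobian J = [[-8·x·y + 4·y^2 + 2, -4·x^2 + 8·x·y + 8·y], [2·x·y - 8·x + 5·y^2 - 3, x^2 + 10·x·y]].
At the point, J = [[34.000, -4.000], [21.000, -19.000]] (det J = -562.000).
Solving J·Δ = −F gives Δ = (0.149, -0.730).
Then the next iterate is (x, y)₁ = (-0.851, 1.270).
Re-evaluating at (-0.851, 1.270): F = (-2.41965, -4.28696), so ‖F‖₂ = 4.923.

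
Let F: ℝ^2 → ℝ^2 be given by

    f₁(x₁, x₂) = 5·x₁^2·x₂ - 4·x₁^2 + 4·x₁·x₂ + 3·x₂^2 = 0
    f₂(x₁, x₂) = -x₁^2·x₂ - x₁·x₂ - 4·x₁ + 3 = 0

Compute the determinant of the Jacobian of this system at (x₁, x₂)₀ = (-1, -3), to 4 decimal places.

-119.0000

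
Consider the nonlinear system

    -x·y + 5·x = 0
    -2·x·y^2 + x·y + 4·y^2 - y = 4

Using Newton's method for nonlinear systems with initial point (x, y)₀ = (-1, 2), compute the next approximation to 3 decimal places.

At (-1, 2): F = (-3.000, 16.000).
Jacobian J = [[-y + 5, -x], [-2·y^2 + y, -4·x·y + x + 8·y - 1]].
At the point, J = [[3.000, 1.000], [-6.000, 22.000]] (det J = 72.000).
Solving J·Δ = −F gives Δ = (1.139, -0.417).
Then the next iterate is (x, y)₁ = (0.139, 1.583).

(0.139, 1.583)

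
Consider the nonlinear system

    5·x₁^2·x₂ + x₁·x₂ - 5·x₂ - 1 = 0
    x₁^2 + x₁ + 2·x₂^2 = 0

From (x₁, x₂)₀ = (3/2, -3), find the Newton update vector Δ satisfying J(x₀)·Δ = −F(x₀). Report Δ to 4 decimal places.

(-0.2247, 1.7376)

At (3/2, -3): F = (-24.2500, 21.7500).
Jacobian J = [[10·x₁·x₂ + x₂, 5·x₁^2 + x₁ - 5], [2·x₁ + 1, 4·x₂]].
At the point, J = [[-48.0000, 7.7500], [4.0000, -12.0000]] (det J = 545.0000).
Solving J·Δ = −F gives Δ = (-0.2247, 1.7376).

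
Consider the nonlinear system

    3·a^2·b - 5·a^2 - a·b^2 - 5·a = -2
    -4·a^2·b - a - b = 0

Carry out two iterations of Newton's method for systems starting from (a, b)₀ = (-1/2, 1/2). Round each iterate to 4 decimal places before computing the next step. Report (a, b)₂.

(0.8184, 2.2976)

At (-1/2, 1/2): F = (3.7500, -0.5000).
Jacobian J = [[6·a·b - 10·a - b^2 - 5, 3·a^2 - 2·a·b], [-8·a·b - 1, -4·a^2 - 1]].
At the point, J = [[-1.7500, 1.2500], [1.0000, -2.0000]] (det J = 2.2500).
Solving J·Δ = −F gives Δ = (3.0556, 1.2778).
Then the next iterate is (a, b)₁ = (2.5556, 1.7778).
Round to (2.5556, 1.7778) and repeat: F = (-16.677694, -50.777297), J = [[-6.456499, 10.506583], [-37.346765, -27.124365]].
Δ = (-1.7372, 0.5198), so (a, b)₂ = (0.8184, 2.2976).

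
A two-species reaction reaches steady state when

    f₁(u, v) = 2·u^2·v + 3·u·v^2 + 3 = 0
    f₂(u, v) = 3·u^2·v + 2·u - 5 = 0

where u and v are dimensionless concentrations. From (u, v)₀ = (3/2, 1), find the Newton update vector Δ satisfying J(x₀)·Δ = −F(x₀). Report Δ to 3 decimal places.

At (3/2, 1): F = (12.000, 4.750).
Jacobian J = [[4·u·v + 3·v^2, 2·u^2 + 6·u·v], [6·u·v + 2, 3·u^2]].
At the point, J = [[9.000, 13.500], [11.000, 6.750]] (det J = -87.750).
Solving J·Δ = −F gives Δ = (0.192, -1.017).

(0.192, -1.017)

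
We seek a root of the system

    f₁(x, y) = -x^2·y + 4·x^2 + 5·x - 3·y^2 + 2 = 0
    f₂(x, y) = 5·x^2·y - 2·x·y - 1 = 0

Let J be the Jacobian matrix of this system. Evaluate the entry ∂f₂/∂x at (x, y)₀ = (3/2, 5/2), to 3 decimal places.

32.500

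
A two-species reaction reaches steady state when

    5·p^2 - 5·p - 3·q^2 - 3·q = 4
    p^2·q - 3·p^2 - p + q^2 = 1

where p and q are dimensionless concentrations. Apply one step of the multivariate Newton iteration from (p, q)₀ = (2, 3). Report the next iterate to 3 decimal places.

(3.349, 2.535)

At (2, 3): F = (-30.000, 6.000).
Jacobian J = [[10·p - 5, -6·q - 3], [2·p·q - 6·p - 1, p^2 + 2·q]].
At the point, J = [[15.000, -21.000], [-1.000, 10.000]] (det J = 129.000).
Solving J·Δ = −F gives Δ = (1.349, -0.465).
Then the next iterate is (p, q)₁ = (3.349, 2.535).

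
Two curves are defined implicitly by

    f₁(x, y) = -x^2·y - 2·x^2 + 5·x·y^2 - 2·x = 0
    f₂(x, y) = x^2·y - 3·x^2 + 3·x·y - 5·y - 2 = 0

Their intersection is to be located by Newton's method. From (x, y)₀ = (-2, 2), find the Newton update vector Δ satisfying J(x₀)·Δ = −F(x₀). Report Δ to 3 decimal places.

At (-2, 2): F = (-52.000, -28.000).
Jacobian J = [[-2·x·y - 4·x + 5·y^2 - 2, -x^2 + 10·x·y], [2·x·y - 6·x + 3·y, x^2 + 3·x - 5]].
At the point, J = [[34.000, -44.000], [10.000, -7.000]] (det J = 202.000).
Solving J·Δ = −F gives Δ = (4.297, 2.139).

(4.297, 2.139)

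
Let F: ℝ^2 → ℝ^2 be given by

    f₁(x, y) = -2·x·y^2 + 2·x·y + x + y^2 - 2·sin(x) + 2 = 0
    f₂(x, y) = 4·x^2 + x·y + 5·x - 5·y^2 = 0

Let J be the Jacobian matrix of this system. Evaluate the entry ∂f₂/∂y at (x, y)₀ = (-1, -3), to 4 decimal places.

∂f₂/∂y = x - 10·y.
At (-1, -3) this is 29.0000.

29.0000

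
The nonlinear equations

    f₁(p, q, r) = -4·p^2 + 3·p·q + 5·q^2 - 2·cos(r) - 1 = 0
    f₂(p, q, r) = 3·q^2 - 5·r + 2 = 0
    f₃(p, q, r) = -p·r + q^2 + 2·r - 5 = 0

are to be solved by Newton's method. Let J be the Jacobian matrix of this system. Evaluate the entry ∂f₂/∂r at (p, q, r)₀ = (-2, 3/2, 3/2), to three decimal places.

∂f₂/∂r = -5.
At (-2, 3/2, 3/2) this is -5.000.

-5.000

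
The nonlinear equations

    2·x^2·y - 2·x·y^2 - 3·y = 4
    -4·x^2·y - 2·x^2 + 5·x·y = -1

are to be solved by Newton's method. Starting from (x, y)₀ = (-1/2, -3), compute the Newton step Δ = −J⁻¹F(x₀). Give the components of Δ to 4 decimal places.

(0.2918, 1.0587)

At (-1/2, -3): F = (12.5000, 11.0000).
Jacobian J = [[4·x·y - 2·y^2, 2·x^2 - 4·x·y - 3], [-8·x·y - 4·x + 5·y, -4·x^2 + 5·x]].
At the point, J = [[-12.0000, -8.5000], [-25.0000, -3.5000]] (det J = -170.5000).
Solving J·Δ = −F gives Δ = (0.2918, 1.0587).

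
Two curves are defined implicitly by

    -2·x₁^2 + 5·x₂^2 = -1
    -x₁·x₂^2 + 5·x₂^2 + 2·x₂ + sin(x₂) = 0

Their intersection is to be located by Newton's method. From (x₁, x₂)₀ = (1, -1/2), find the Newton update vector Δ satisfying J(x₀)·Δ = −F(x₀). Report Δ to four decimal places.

At (1, -1/2): F = (0.2500, -0.479426).
Jacobian J = [[-4·x₁, 10·x₂], [-x₂^2, -2·x₁·x₂ + 10·x₂ + cos(x₂) + 2]].
At the point, J = [[-4.0000, -5.0000], [-0.2500, -1.122417]] (det J = 3.239670).
Solving J·Δ = −F gives Δ = (0.8265, -0.6112).

(0.8265, -0.6112)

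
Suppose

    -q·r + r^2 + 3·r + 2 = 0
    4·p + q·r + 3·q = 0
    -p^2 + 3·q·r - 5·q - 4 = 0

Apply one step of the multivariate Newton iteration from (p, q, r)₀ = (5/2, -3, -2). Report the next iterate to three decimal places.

(0.750, -0.750, -1.250)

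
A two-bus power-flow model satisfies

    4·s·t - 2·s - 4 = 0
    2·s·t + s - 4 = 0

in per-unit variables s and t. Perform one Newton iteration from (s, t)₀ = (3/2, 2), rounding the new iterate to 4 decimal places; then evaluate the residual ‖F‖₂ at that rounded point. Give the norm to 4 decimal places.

0.7455

At (3/2, 2): F = (5.0000, 3.5000).
Jacobian J = [[4·t - 2, 4·s], [2·t + 1, 2·s]].
At the point, J = [[6.0000, 6.0000], [5.0000, 3.0000]] (det J = -12.0000).
Solving J·Δ = −F gives Δ = (-0.5000, -0.3333).
Then the next iterate is (s, t)₁ = (1.0000, 1.6667).
Re-evaluating at (1.0000, 1.6667): F = (0.6668, 0.3334), so ‖F‖₂ = 0.7455.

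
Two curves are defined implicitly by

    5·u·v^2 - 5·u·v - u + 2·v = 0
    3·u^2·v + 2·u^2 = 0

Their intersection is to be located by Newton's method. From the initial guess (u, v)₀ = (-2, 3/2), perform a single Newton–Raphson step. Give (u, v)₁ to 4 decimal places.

(-0.9931, 1.5149)

At (-2, 3/2): F = (-2.5000, 26.0000).
Jacobian J = [[5·v^2 - 5·v - 1, 10·u·v - 5·u + 2], [6·u·v + 4·u, 3·u^2]].
At the point, J = [[2.7500, -18.0000], [-26.0000, 12.0000]] (det J = -435.0000).
Solving J·Δ = −F gives Δ = (1.0069, 0.0149).
Then the next iterate is (u, v)₁ = (-0.9931, 1.5149).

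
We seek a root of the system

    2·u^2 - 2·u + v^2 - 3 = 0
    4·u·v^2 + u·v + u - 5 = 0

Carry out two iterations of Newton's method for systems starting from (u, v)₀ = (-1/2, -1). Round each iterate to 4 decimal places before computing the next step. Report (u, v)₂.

(-0.7564, 3.4454)

At (-1/2, -1): F = (-0.5000, -7.0000).
Jacobian J = [[4·u - 2, 2·v], [4·v^2 + v + 1, 8·u·v + u]].
At the point, J = [[-4.0000, -2.0000], [4.0000, 3.5000]] (det J = -6.0000).
Solving J·Δ = −F gives Δ = (-2.6250, 5.0000).
Then the next iterate is (u, v)₁ = (-3.1250, 4.0000).
Round to (-3.1250, 4.0000) and repeat: F = (38.781250, -220.6250), J = [[-14.5000, 8.0000], [69.0000, -103.1250]].
Δ = (2.3686, -0.5546), so (u, v)₂ = (-0.7564, 3.4454).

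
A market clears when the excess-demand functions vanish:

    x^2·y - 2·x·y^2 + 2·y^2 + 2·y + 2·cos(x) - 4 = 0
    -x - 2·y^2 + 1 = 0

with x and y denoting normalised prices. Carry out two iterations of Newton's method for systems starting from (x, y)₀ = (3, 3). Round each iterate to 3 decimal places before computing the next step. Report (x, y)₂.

(-7.189, 2.098)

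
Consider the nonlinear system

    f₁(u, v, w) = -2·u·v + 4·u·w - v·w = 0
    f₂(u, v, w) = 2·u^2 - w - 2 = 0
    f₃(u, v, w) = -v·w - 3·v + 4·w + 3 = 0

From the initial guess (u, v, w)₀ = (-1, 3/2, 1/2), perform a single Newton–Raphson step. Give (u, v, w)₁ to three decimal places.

At (-1, 3/2, 1/2): F = (0.250, -0.500, -0.250).
Jacobian J = [[-2·v + 4·w, -2·u - w, 4·u - v], [4·u, 0, -1], [0, -w - 3, -v + 4]].
At the point, J = [[-1.000, 1.500, -5.500], [-4.000, 0.000, -1.000], [0.000, -3.500, 2.500]] (det J = -58.500).
Solving J·Δ = −F gives Δ = (-0.141, -0.026, 0.064).
Then the next iterate is (u, v, w)₁ = (-1.141, 1.474, 0.564).

(-1.141, 1.474, 0.564)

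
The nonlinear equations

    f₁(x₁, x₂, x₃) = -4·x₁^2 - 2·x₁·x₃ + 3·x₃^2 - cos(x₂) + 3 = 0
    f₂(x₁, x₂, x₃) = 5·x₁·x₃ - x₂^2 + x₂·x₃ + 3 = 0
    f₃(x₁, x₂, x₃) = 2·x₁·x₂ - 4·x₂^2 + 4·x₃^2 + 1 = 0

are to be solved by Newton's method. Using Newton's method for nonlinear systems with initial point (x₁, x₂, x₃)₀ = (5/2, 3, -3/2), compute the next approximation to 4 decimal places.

At (5/2, 3, -3/2): F = (-6.760008, -29.2500, -11.0000).
Jacobian J = [[-8·x₁ - 2·x₃, sin(x₂), -2·x₁ + 6·x₃], [5·x₃, -2·x₂ + x₃, 5·x₁ + x₂], [2·x₂, 2·x₁ - 8·x₂, 8·x₃]].
At the point, J = [[-17.0000, 0.141120, -14.0000], [-7.5000, -7.5000, 15.5000], [6.0000, -19.0000, -12.0000]] (det J = -9161.076640).
Solving J·Δ = −F gives Δ = (-1.0150, -1.3642, 0.7359).
Then the next iterate is (x₁, x₂, x₃)₁ = (1.4850, 1.6358, -0.7641).

(1.4850, 1.6358, -0.7641)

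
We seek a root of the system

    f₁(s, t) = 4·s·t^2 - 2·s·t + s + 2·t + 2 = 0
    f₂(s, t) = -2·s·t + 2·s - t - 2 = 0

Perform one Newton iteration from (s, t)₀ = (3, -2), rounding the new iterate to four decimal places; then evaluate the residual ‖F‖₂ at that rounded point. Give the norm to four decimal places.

4.0638

At (3, -2): F = (61.0000, 18.0000).
Jacobian J = [[4·t^2 - 2·t + 1, 8·s·t - 2·s + 2], [-2·t + 2, -2·s - 1]].
At the point, J = [[21.0000, -52.0000], [6.0000, -7.0000]] (det J = 165.0000).
Solving J·Δ = −F gives Δ = (-3.0848, -0.0727).
Then the next iterate is (s, t)₁ = (-0.0848, -2.0727).
Re-evaluating at (-0.0848, -2.0727): F = (-4.038962, -0.448430), so ‖F‖₂ = 4.0638.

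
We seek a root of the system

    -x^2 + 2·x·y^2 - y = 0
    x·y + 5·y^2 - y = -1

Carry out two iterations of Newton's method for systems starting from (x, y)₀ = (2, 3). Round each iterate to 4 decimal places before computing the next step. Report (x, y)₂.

(-0.8056, 0.8476)

At (2, 3): F = (29.0000, 49.0000).
Jacobian J = [[-2·x + 2·y^2, 4·x·y - 1], [y, x + 10·y - 1]].
At the point, J = [[14.0000, 23.0000], [3.0000, 31.0000]] (det J = 365.0000).
Solving J·Δ = −F gives Δ = (0.6247, -1.6411).
Then the next iterate is (x, y)₁ = (2.6247, 1.3589).
Round to (2.6247, 1.3589) and repeat: F = (1.445640, 12.440851), J = [[-1.556182, 13.266819], [1.3589, 15.2137]].
Δ = (-3.4303, -0.5113), so (x, y)₂ = (-0.8056, 0.8476).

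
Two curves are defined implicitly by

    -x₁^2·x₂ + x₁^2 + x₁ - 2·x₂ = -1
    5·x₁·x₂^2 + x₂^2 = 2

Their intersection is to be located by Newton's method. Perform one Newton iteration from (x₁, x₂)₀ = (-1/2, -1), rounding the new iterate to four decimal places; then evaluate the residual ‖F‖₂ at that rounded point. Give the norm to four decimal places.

At (-1/2, -1): F = (3.0000, -3.5000).
Jacobian J = [[-2·x₁·x₂ + 2·x₁ + 1, -x₁^2 - 2], [5·x₂^2, 10·x₁·x₂ + 2·x₂]].
At the point, J = [[-1.0000, -2.2500], [5.0000, 3.0000]] (det J = 8.2500).
Solving J·Δ = −F gives Δ = (-0.1364, 1.3939).
Then the next iterate is (x₁, x₂)₁ = (-0.6364, 0.3939).
Re-evaluating at (-0.6364, 0.3939): F = (-0.178726, -2.338553), so ‖F‖₂ = 2.3454.

2.3454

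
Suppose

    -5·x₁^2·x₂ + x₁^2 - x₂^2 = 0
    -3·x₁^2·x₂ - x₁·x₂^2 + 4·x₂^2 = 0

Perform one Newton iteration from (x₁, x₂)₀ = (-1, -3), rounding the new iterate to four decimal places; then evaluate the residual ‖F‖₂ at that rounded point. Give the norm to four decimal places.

14.5684

At (-1, -3): F = (7.0000, 54.0000).
Jacobian J = [[-10·x₁·x₂ + 2·x₁, -5·x₁^2 - 2·x₂], [-6·x₁·x₂ - x₂^2, -3·x₁^2 - 2·x₁·x₂ + 8·x₂]].
At the point, J = [[-32.0000, 1.0000], [-27.0000, -33.0000]] (det J = 1083.0000).
Solving J·Δ = −F gives Δ = (0.2632, 1.4211).
Then the next iterate is (x₁, x₂)₁ = (-0.7368, -1.5789).
Re-evaluating at (-0.7368, -1.5789): F = (2.335670, 14.379921), so ‖F‖₂ = 14.5684.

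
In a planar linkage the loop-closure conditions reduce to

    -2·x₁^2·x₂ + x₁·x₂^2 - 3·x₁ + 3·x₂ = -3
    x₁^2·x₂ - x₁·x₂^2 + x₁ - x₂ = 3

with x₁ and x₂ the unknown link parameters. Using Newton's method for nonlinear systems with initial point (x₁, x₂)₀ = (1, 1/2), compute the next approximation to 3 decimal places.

(-2.000, -7.000)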